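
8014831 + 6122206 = 14137037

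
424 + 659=1083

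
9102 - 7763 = 1339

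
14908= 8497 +6411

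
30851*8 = 246808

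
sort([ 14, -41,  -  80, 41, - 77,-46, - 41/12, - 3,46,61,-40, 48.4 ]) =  [  -  80,-77, -46, -41,-40 ,-41/12,-3,  14 , 41, 46, 48.4,  61] 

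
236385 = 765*309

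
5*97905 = 489525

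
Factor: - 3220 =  - 2^2 * 5^1*7^1 * 23^1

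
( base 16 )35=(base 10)53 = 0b110101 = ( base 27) 1Q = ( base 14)3B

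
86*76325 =6563950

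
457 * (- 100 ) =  - 45700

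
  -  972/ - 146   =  6 + 48/73 = 6.66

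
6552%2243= 2066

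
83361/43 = 83361/43=1938.63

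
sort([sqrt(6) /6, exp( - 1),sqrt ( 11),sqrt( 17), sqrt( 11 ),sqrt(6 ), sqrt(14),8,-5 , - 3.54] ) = [- 5, - 3.54,exp( - 1 ),  sqrt(6)/6, sqrt (6), sqrt( 11 ), sqrt( 11),sqrt( 14) , sqrt( 17),8] 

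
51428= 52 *989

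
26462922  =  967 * 27366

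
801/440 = 801/440 = 1.82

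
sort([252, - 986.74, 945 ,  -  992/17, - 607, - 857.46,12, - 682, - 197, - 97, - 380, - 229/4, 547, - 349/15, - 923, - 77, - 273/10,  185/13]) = [ - 986.74,  -  923, - 857.46, - 682, - 607, - 380, - 197, - 97, - 77,-992/17,  -  229/4, - 273/10, - 349/15,  12,185/13, 252,547, 945]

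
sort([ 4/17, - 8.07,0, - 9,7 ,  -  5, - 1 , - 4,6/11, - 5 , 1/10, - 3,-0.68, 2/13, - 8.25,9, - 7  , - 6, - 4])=[ - 9, - 8.25, - 8.07, - 7, - 6,- 5 , - 5, - 4 , - 4, -3, - 1, - 0.68,  0 , 1/10,2/13, 4/17,6/11, 7, 9] 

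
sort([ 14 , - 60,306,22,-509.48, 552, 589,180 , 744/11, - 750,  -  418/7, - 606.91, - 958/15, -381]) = [ - 750, - 606.91, - 509.48, - 381, - 958/15, - 60, - 418/7,  14, 22,744/11, 180,306,552,589 ]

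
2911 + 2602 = 5513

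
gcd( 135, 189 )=27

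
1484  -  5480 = - 3996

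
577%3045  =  577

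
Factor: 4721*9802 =46275242 = 2^1*13^2*29^1*4721^1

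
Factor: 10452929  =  1601^1*6529^1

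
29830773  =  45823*651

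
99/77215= 99/77215= 0.00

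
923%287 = 62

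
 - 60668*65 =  - 3943420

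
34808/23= 1513 + 9/23=1513.39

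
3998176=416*9611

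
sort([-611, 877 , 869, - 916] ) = [-916 , - 611, 869, 877] 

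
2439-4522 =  - 2083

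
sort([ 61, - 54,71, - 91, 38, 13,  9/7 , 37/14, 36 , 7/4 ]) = [  -  91, - 54, 9/7,7/4,37/14,13,36, 38, 61,71]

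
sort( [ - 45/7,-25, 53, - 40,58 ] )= [ -40, - 25, - 45/7, 53,58]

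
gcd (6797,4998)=7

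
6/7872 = 1/1312 = 0.00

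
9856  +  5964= 15820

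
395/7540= 79/1508= 0.05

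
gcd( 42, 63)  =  21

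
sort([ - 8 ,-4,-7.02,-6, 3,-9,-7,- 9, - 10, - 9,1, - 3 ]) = [ - 10,-9, -9, - 9, - 8,-7.02, - 7,-6,-4,- 3, 1,3]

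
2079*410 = 852390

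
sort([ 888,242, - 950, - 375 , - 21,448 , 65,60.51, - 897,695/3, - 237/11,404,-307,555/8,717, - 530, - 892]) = [ - 950, - 897, - 892, - 530, - 375, - 307, - 237/11, - 21, 60.51, 65,555/8,695/3,242,404, 448,717,888]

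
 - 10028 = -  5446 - 4582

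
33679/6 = 33679/6 = 5613.17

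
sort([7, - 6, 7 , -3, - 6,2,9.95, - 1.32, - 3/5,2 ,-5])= [ - 6 , - 6, - 5, - 3, - 1.32,-3/5,  2,2,7,7, 9.95]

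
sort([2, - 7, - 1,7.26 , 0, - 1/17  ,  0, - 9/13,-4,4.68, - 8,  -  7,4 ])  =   [  -  8, - 7, - 7,  -  4, - 1 , - 9/13 ,-1/17, 0, 0,2, 4  ,  4.68,7.26 ]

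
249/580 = 249/580 = 0.43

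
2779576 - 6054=2773522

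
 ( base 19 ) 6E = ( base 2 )10000000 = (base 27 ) 4K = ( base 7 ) 242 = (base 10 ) 128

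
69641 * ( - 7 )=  - 487487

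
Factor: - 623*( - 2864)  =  2^4*7^1*89^1*179^1 = 1784272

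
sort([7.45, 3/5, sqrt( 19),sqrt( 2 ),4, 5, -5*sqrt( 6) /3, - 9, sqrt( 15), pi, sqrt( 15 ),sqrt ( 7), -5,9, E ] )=[ - 9, -5 , - 5*sqrt( 6)/3, 3/5, sqrt(2 ), sqrt( 7), E, pi, sqrt( 15 ), sqrt(15), 4,  sqrt(19) , 5,7.45, 9 ]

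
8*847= 6776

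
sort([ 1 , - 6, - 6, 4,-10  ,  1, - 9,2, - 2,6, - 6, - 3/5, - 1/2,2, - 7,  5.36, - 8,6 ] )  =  [ - 10,-9 , - 8, - 7, - 6,  -  6, - 6, - 2, - 3/5, - 1/2,1, 1,2, 2, 4,5.36,6,6]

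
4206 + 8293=12499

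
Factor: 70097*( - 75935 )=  - 5^1*191^1*367^1 * 15187^1 =- 5322815695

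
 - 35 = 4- 39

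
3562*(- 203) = -723086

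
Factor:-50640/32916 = -2^2 *5^1*13^(-1)  =  - 20/13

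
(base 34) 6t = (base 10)233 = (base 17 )DC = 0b11101001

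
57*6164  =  351348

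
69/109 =69/109 = 0.63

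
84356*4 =337424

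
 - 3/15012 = - 1 + 5003/5004=- 0.00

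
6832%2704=1424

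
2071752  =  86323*24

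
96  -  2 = 94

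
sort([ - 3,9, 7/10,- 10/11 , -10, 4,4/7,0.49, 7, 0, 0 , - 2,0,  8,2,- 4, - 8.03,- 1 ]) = [ - 10,-8.03,- 4,- 3, - 2, - 1, - 10/11 , 0, 0,0,  0.49, 4/7,7/10,2, 4, 7, 8,  9]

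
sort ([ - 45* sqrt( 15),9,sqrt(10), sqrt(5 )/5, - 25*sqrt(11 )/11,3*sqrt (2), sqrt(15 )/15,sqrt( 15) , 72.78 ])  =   [ - 45*sqrt( 15),-25*sqrt( 11) /11, sqrt( 15)/15,sqrt( 5)/5,sqrt(10),sqrt (15 ),3*sqrt( 2 ),  9,72.78]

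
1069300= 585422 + 483878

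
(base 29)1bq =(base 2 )10010100010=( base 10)1186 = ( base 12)82A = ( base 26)1JG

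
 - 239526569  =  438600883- 678127452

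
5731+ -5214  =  517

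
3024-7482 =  - 4458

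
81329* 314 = 25537306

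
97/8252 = 97/8252= 0.01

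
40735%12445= 3400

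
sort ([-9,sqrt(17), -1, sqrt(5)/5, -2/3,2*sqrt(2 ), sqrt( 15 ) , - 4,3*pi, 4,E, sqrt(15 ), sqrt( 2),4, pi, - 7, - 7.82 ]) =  [ - 9, - 7.82,-7, - 4 , - 1 , - 2/3, sqrt(5 )/5,  sqrt( 2 ),E,2*sqrt(2 ), pi, sqrt(15),sqrt(15 ), 4, 4,sqrt (17),3*pi]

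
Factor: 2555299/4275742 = 2^ (-1 )*31^2*2659^1*2137871^( - 1)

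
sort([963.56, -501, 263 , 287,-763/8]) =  [ - 501,-763/8, 263, 287,963.56 ] 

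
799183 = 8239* 97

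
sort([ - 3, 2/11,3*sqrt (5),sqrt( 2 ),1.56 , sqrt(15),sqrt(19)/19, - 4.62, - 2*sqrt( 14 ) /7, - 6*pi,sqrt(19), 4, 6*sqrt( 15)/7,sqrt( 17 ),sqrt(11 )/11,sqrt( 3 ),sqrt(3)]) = [  -  6*pi,-4.62, - 3, - 2*sqrt(14)/7 , 2/11 , sqrt(19) /19,  sqrt(11 )/11, sqrt(2) , 1.56,  sqrt (3 ), sqrt( 3),6*sqrt(15 )/7, sqrt( 15), 4 , sqrt(17), sqrt( 19),3*sqrt(5 ) ]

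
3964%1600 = 764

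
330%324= 6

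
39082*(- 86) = -3361052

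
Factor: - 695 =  - 5^1*139^1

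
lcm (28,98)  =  196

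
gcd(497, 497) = 497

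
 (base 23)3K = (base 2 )1011001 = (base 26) 3B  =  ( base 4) 1121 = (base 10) 89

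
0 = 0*8533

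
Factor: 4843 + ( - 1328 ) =5^1*19^1*37^1 =3515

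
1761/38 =1761/38= 46.34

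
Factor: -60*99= - 2^2*3^3*5^1 * 11^1 = -  5940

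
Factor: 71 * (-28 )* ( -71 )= 2^2*7^1*71^2 = 141148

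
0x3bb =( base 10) 955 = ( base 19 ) 2C5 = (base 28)163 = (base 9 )1271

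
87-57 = 30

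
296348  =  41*7228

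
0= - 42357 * 0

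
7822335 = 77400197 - 69577862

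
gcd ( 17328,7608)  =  24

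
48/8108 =12/2027= 0.01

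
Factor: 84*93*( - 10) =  - 2^3*3^2*5^1*7^1*31^1 =- 78120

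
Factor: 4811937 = 3^1*13^2*9491^1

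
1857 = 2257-400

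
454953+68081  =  523034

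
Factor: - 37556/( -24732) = 41/27 = 3^(-3)*41^1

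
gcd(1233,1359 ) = 9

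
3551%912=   815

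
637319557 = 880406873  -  243087316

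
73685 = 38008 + 35677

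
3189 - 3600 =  -411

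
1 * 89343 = 89343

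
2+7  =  9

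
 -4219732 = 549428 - 4769160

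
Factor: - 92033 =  - 92033^1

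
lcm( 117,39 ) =117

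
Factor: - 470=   -  2^1*5^1* 47^1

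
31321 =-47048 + 78369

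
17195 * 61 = 1048895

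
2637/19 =138+15/19= 138.79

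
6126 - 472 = 5654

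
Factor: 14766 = 2^1*3^1*23^1*107^1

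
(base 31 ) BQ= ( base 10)367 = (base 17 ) 14a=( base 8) 557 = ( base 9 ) 447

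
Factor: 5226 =2^1*3^1*13^1*67^1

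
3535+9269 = 12804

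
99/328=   99/328 = 0.30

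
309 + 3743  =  4052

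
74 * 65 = 4810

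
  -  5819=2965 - 8784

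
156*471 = 73476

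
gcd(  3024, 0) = 3024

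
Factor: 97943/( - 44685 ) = - 3^( - 3 ) * 5^( - 1 )*331^( - 1)* 97943^1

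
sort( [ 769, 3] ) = [ 3,769 ] 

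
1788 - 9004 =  - 7216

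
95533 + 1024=96557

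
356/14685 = 4/165 = 0.02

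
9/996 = 3/332=0.01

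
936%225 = 36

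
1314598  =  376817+937781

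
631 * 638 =402578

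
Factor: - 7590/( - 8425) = 1518/1685 = 2^1*3^1* 5^(-1)*11^1*23^1*337^( - 1 ) 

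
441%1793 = 441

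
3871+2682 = 6553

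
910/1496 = 455/748 = 0.61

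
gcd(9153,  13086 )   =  9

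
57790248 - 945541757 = - 887751509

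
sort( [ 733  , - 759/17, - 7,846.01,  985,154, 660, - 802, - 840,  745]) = [-840, - 802, - 759/17, - 7, 154 , 660,733 , 745, 846.01, 985]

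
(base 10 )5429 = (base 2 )1010100110101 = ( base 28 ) 6PP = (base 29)6d6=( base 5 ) 133204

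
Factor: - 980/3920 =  - 1/4 = - 2^(- 2)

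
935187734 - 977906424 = -42718690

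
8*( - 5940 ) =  - 47520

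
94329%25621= 17466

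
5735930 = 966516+4769414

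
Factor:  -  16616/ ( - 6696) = 67/27 = 3^( - 3)*67^1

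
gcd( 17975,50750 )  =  25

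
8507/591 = 8507/591= 14.39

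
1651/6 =275 + 1/6=275.17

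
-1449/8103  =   - 1+ 2218/2701= - 0.18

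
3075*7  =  21525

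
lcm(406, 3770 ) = 26390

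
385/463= 385/463=0.83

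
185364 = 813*228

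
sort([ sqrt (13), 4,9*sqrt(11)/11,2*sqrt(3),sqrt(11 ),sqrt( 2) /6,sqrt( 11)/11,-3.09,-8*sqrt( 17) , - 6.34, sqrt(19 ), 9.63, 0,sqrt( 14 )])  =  [-8*sqrt( 17 ),-6.34, -3.09, 0,sqrt( 2) /6,  sqrt(11) /11, 9*sqrt(11)/11, sqrt( 11),2*sqrt(3 ), sqrt(  13 ) , sqrt ( 14 ),  4,sqrt( 19),9.63]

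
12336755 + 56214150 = 68550905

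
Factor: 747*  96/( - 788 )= - 2^3 *3^3*83^1*197^ ( - 1 )  =  -17928/197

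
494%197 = 100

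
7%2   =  1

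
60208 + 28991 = 89199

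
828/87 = 9 + 15/29  =  9.52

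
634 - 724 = - 90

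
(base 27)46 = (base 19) 60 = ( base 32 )3i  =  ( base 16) 72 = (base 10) 114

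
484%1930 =484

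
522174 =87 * 6002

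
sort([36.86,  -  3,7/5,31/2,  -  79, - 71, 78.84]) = [-79, - 71, - 3, 7/5,31/2,36.86,78.84 ]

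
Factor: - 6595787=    - 11^1*59^1 * 10163^1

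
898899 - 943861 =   -  44962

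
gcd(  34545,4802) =49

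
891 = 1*891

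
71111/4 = 17777  +  3/4 = 17777.75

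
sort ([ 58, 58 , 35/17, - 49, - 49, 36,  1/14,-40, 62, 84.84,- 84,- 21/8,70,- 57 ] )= [-84, - 57, - 49, - 49,- 40 ,  -  21/8, 1/14,35/17,  36 , 58,58,62, 70, 84.84 ]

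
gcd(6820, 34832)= 4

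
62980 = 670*94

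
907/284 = 3 + 55/284 =3.19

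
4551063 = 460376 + 4090687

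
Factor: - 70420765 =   -  5^1  *  181^1*77813^1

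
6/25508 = 3/12754 = 0.00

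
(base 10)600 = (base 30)k0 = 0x258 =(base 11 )4a6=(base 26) N2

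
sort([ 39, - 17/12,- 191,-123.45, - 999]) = [ - 999, - 191, - 123.45, - 17/12,39]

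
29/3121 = 29/3121 = 0.01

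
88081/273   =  322 + 25/39 = 322.64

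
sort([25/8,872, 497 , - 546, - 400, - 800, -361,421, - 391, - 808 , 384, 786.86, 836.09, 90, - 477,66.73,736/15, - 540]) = [ - 808,- 800, - 546,  -  540, - 477, - 400, - 391, - 361,25/8,736/15,66.73,90,384,421,  497,  786.86,836.09,872]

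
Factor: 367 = 367^1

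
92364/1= 92364  =  92364.00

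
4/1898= 2/949 = 0.00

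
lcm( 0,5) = 0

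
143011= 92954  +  50057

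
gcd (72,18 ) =18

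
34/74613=2/4389 = 0.00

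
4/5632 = 1/1408 = 0.00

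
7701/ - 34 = - 453/2 = -  226.50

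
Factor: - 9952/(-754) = 4976/377=   2^4*13^( - 1)*29^( - 1 )*  311^1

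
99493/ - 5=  - 99493/5 = -19898.60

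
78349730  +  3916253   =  82265983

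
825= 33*25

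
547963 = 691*793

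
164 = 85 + 79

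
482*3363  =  1620966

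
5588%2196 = 1196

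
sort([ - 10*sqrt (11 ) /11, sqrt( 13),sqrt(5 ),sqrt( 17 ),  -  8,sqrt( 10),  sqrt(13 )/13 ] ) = [ - 8, - 10* sqrt(  11)/11 , sqrt(13)/13, sqrt( 5),sqrt( 10 ),sqrt (13 ),sqrt( 17 )] 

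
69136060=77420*893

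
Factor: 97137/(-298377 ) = -3^(-1)*251^1 * 257^(-1 ) = - 251/771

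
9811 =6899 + 2912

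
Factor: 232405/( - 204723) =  - 3^ (-2)*5^1*23^( - 2)*43^( - 1)*53^1*877^1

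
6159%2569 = 1021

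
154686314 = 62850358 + 91835956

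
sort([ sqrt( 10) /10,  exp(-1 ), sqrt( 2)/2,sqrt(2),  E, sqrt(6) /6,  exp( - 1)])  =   [ sqrt( 10 )/10,exp(  -  1),exp( - 1 ),sqrt(6 ) /6,  sqrt( 2 )/2,sqrt(2),  E ] 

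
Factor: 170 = 2^1*5^1*17^1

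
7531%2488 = 67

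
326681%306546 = 20135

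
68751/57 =22917/19=   1206.16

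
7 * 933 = 6531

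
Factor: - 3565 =-5^1 * 23^1*31^1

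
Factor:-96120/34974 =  - 5340/1943 = -2^2*3^1 * 5^1* 29^( - 1)*67^ ( - 1)*89^1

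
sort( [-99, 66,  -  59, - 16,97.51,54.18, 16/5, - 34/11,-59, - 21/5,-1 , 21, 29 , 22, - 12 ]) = [ - 99, - 59 ,-59, - 16, - 12,- 21/5, - 34/11, - 1,  16/5,21,22,29,54.18, 66 , 97.51] 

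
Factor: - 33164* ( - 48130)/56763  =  2^3*3^( - 2)*5^1 *7^( - 1)*17^( - 1)*53^( - 1) *4813^1*8291^1 = 1596183320/56763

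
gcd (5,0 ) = 5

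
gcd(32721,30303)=39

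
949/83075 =949/83075  =  0.01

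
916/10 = 458/5 = 91.60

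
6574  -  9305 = -2731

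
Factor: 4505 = 5^1*17^1*53^1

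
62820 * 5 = 314100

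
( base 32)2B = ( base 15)50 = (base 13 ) 5A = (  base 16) 4b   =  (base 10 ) 75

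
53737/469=114 + 271/469 = 114.58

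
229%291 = 229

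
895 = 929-34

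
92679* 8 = 741432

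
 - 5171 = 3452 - 8623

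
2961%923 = 192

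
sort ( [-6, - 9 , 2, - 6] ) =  [ - 9 , - 6, - 6,2 ] 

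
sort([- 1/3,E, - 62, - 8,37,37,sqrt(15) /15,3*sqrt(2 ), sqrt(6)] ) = [ - 62,-8, - 1/3,sqrt(15 ) /15,sqrt(6), E, 3*sqrt( 2), 37,37]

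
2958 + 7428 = 10386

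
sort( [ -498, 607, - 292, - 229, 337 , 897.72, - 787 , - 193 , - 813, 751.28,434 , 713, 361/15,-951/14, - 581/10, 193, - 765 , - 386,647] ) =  [ -813, - 787, - 765,-498,-386,-292, - 229, - 193 ,-951/14, - 581/10, 361/15,193, 337, 434,607, 647, 713, 751.28,897.72 ] 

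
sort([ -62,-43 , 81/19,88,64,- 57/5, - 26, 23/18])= [ - 62, - 43, - 26, - 57/5,23/18,81/19, 64,  88 ]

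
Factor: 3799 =29^1*131^1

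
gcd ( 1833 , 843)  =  3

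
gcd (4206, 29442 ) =4206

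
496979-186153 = 310826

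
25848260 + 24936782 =50785042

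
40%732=40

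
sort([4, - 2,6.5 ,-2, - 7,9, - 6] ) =[ - 7, - 6,-2, - 2,4,  6.5,9] 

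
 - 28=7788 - 7816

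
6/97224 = 1/16204= 0.00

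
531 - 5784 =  - 5253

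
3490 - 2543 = 947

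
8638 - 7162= 1476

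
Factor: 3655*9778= 35738590 = 2^1*5^1*17^1*43^1* 4889^1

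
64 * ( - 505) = -32320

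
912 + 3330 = 4242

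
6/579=2/193 = 0.01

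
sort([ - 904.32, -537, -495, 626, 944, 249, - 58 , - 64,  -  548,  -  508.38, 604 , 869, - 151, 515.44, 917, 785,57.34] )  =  [ - 904.32, - 548, - 537, - 508.38, -495,-151 ,- 64, - 58,57.34, 249, 515.44 , 604, 626,785 , 869,  917, 944 ] 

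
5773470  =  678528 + 5094942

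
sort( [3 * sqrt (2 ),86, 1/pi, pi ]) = [ 1/pi, pi,3*sqrt(2), 86 ] 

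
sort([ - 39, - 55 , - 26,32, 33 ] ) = [ - 55, - 39,-26,32 , 33 ] 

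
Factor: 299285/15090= 2^( -1 )*3^ ( -1 )*7^1 * 17^1  =  119/6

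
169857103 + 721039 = 170578142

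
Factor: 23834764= 2^2*5958691^1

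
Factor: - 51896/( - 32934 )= 2^2*3^( - 1 ) * 11^( - 1 )* 13^1=52/33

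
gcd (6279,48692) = 7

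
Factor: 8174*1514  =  2^2*61^1*67^1 * 757^1 = 12375436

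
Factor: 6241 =79^2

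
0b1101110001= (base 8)1561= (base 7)2366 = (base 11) 731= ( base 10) 881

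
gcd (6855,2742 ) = 1371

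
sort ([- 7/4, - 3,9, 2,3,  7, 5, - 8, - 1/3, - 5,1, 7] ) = [-8, - 5,- 3, - 7/4, - 1/3,1,2,3, 5,7 , 7 , 9]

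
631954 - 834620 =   -  202666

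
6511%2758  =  995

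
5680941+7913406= 13594347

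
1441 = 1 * 1441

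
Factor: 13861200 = 2^4*3^1*5^2*11551^1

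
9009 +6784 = 15793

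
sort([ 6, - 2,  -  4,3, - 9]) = [-9,-4, - 2, 3, 6 ]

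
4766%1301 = 863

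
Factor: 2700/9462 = 2^1*3^2 * 5^2*19^( - 1)*83^(-1 ) = 450/1577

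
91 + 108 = 199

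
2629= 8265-5636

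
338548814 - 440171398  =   - 101622584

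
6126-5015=1111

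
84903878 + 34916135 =119820013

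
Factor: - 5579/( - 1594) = 7/2 = 2^ ( - 1)*7^1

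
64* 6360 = 407040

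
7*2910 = 20370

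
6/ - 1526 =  - 3/763=- 0.00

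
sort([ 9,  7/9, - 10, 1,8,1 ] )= [ - 10,  7/9 , 1,  1, 8,9] 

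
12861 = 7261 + 5600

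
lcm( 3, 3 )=3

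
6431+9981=16412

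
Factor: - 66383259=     -  3^1 * 1493^1* 14821^1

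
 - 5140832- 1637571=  - 6778403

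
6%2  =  0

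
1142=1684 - 542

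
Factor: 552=2^3 * 3^1*23^1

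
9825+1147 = 10972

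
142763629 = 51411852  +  91351777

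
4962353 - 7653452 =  - 2691099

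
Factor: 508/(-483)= - 2^2*3^ (  -  1) * 7^(  -  1)*23^ ( - 1 )*127^1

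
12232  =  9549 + 2683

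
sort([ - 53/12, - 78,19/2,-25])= [ - 78, - 25, - 53/12, 19/2]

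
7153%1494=1177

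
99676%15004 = 9652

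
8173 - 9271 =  - 1098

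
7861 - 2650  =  5211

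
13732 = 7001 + 6731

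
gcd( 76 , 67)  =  1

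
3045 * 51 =155295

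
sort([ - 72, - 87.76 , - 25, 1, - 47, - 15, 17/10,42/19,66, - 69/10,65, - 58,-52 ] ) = [  -  87.76,-72,  -  58 , - 52, - 47,-25 , - 15, - 69/10,1,17/10, 42/19, 65, 66 ] 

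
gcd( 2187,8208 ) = 27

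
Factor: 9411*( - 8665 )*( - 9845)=3^1*5^2*11^1*179^1*1733^1*3137^1=802823471175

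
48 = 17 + 31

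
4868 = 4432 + 436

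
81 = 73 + 8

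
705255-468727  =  236528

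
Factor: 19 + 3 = 22 =2^1 *11^1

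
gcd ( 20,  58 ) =2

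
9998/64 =4999/32= 156.22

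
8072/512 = 1009/64  =  15.77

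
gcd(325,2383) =1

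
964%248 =220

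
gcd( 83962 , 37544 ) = 2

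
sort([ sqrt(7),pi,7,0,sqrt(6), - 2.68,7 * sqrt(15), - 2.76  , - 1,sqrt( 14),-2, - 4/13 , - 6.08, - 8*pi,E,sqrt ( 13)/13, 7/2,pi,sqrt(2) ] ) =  [ - 8 * pi, - 6.08, - 2.76, - 2.68, - 2 ,  -  1, - 4/13,0, sqrt(13)/13,  sqrt ( 2),sqrt (6 ),sqrt (7), E,  pi,pi, 7/2,sqrt ( 14),7  ,  7 * sqrt( 15)]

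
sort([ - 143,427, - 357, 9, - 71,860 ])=[-357, - 143, - 71, 9, 427,860] 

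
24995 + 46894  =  71889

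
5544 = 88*63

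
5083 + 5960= 11043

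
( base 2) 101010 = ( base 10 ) 42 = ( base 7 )60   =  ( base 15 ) 2c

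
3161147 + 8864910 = 12026057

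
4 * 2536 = 10144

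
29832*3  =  89496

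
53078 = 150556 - 97478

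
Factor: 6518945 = 5^1*1303789^1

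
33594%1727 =781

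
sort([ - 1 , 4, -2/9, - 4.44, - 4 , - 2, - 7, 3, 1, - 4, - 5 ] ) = [-7, - 5,- 4.44, - 4, - 4,-2, - 1, - 2/9,1, 3, 4]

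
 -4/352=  - 1/88 = - 0.01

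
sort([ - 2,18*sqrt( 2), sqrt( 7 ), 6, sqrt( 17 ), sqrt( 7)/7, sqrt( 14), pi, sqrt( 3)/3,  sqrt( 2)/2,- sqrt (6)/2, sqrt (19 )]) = [ - 2, - sqrt( 6)/2,sqrt(7)/7, sqrt( 3)/3, sqrt( 2) /2, sqrt(7), pi, sqrt (14) , sqrt ( 17 ), sqrt( 19 ), 6, 18*sqrt( 2) ] 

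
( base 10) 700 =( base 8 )1274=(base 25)130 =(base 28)P0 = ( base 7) 2020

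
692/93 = 7 + 41/93 = 7.44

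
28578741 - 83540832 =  - 54962091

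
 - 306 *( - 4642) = 1420452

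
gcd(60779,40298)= 1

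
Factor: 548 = 2^2*137^1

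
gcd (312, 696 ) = 24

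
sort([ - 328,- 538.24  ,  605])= [ - 538.24,-328, 605 ]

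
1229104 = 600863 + 628241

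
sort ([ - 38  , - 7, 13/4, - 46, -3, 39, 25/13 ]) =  [ - 46, - 38, - 7, - 3, 25/13, 13/4, 39]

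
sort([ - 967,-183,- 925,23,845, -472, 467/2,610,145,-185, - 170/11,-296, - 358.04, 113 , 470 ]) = [ - 967, - 925, - 472 , - 358.04, - 296, - 185, - 183, -170/11,23,113, 145,467/2,470,610, 845 ]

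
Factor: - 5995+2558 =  - 7^1*491^1 = - 3437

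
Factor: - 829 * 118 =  - 2^1*  59^1*829^1 = - 97822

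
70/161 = 10/23 = 0.43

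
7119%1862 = 1533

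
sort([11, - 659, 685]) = [  -  659,  11,  685 ]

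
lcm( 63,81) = 567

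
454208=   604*752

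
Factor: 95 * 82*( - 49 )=-381710 = -2^1 * 5^1*7^2* 19^1*41^1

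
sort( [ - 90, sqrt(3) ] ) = [ -90, sqrt(3)]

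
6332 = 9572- 3240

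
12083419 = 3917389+8166030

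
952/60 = 15 + 13/15= 15.87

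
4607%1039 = 451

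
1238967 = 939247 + 299720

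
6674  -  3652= 3022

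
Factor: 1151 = 1151^1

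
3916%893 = 344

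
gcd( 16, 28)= 4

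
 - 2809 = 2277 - 5086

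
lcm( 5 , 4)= 20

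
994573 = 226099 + 768474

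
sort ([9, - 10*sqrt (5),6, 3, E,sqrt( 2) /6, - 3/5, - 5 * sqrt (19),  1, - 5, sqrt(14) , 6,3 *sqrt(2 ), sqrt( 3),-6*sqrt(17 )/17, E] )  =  [ - 10*sqrt( 5 ), - 5*sqrt(19 ), - 5, - 6 * sqrt( 17) /17, - 3/5, sqrt(2)/6, 1, sqrt(3 ), E, E, 3,sqrt ( 14), 3 * sqrt ( 2) , 6, 6, 9]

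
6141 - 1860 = 4281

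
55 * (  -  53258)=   -2929190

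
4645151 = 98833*47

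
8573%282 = 113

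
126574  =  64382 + 62192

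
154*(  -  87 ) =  - 13398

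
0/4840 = 0 = 0.00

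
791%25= 16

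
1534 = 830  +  704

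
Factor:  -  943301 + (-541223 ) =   -  1484524=- 2^2*371131^1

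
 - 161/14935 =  - 1+14774/14935 = - 0.01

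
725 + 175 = 900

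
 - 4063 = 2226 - 6289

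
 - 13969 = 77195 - 91164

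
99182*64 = 6347648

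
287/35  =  41/5 = 8.20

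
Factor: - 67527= - 3^3*41^1 * 61^1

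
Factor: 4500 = 2^2 * 3^2*5^3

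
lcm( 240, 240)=240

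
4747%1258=973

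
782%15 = 2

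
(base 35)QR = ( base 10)937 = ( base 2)1110101001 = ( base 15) 427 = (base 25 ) 1CC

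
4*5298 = 21192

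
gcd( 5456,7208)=8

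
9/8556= 3/2852 = 0.00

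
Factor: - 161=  - 7^1 * 23^1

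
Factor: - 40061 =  - 7^1*59^1*97^1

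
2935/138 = 21 + 37/138=21.27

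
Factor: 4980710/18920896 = 2^( - 5 ) * 5^1*7^1*229^( - 1) *1291^( - 1 )* 71153^1 = 2490355/9460448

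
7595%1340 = 895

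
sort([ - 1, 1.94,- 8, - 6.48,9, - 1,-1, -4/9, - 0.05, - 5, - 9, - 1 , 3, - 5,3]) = [ - 9,- 8, - 6.48, - 5, - 5, - 1, - 1, - 1, - 1,  -  4/9,-0.05,1.94,3,3,9 ] 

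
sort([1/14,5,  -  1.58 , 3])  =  [-1.58, 1/14,  3, 5]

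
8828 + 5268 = 14096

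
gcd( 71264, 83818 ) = 2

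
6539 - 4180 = 2359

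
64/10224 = 4/639 = 0.01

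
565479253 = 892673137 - 327193884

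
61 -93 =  - 32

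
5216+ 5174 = 10390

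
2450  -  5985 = -3535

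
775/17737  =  775/17737 = 0.04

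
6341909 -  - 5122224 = 11464133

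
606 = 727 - 121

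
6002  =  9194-3192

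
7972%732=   652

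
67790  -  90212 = - 22422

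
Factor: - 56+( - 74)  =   - 130 =- 2^1*5^1*13^1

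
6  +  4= 10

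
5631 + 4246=9877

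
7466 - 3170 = 4296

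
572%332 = 240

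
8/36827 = 8/36827 = 0.00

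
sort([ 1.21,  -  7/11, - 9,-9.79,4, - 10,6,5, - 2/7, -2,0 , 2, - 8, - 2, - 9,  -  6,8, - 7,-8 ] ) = [ - 10, - 9.79, - 9, - 9, - 8, - 8, - 7,-6, - 2, - 2 , - 7/11, - 2/7,0,1.21,2 , 4,5, 6,  8]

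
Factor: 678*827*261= 2^1*3^3*29^1*113^1*827^1 =146344266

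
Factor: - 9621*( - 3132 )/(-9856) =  - 7533243/2464 = - 2^( - 5 )*3^5*7^( - 1)*11^( - 1 )*29^1*1069^1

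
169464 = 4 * 42366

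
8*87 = 696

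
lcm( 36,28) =252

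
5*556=2780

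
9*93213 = 838917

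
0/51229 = 0 = 0.00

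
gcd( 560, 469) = 7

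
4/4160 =1/1040 = 0.00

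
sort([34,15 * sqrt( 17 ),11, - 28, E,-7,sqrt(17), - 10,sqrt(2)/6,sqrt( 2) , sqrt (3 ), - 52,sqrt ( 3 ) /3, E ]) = [- 52, - 28, - 10, - 7, sqrt ( 2 ) /6, sqrt( 3) /3,sqrt( 2),sqrt( 3),E, E,sqrt( 17),11, 34,15*sqrt( 17) ]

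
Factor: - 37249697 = -223^1*167039^1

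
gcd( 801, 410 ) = 1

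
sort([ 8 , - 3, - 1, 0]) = [ - 3, - 1,0, 8 ] 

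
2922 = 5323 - 2401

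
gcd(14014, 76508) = 2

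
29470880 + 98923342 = 128394222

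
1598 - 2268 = -670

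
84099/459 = 1649/9 = 183.22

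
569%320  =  249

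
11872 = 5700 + 6172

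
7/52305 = 7/52305 = 0.00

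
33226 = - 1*( - 33226 ) 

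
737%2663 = 737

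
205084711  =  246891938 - 41807227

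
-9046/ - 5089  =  9046/5089 = 1.78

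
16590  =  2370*7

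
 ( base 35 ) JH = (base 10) 682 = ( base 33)KM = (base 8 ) 1252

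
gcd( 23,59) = 1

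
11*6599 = 72589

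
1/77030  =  1/77030 = 0.00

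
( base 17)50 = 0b1010101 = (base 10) 85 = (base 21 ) 41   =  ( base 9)104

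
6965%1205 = 940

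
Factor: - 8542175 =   -  5^2*341687^1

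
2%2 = 0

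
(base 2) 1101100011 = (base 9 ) 1163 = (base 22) 1H9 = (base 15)3CC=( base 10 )867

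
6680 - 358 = 6322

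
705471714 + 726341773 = 1431813487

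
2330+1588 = 3918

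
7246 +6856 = 14102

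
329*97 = 31913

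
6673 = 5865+808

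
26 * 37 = 962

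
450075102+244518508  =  694593610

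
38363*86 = 3299218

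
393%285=108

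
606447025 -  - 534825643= 1141272668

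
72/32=2 +1/4 = 2.25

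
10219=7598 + 2621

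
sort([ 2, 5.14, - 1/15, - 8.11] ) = [ - 8.11, - 1/15, 2, 5.14]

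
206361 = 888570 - 682209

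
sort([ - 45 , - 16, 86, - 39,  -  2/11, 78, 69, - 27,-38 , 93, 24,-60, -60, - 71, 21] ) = [ - 71, - 60,-60,-45, -39,-38, - 27, - 16, - 2/11,21,24, 69,78, 86, 93]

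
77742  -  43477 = 34265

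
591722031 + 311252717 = 902974748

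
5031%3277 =1754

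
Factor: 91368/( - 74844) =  - 2^1 * 7^( - 1 )*11^( -1)*47^1   =  -  94/77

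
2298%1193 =1105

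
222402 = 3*74134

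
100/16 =25/4 = 6.25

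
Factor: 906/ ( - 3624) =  - 1/4 = - 2^(-2 )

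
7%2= 1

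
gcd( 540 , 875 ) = 5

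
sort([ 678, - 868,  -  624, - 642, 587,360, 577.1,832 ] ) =[ - 868, - 642, - 624, 360, 577.1, 587, 678,832 ]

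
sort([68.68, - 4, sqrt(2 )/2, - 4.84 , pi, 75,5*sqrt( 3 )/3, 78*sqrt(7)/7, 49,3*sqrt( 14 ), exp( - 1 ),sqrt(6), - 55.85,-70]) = [ - 70, - 55.85, - 4.84 , - 4,exp( - 1) , sqrt(2)/2, sqrt(6 ), 5*sqrt(3)/3, pi , 3*sqrt(14), 78*sqrt( 7)/7, 49,68.68, 75 ]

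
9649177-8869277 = 779900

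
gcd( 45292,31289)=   67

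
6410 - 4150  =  2260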